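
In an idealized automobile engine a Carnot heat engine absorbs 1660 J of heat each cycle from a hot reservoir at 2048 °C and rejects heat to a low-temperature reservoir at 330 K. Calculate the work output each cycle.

T_H = 2048 °C → 2048 + 273.15 = 2321.15 K.
Since the cycle is reversible, η = 1 − T_C/T_H = 1 − 330.00/2321.15 = 0.8578.
W = η·Q_H = 0.8578 × 1660 = 1420 J.

W ≈ 1420 J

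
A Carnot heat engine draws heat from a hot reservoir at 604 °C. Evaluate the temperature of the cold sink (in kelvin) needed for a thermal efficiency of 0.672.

T_H = 604 °C → 604 + 273.15 = 877.15 K.
From η = 1 − T_C/T_H, T_C = T_H·(1 − η) = 877.15 × (1 − 0.672) = 288 K.

T_C ≈ 288 K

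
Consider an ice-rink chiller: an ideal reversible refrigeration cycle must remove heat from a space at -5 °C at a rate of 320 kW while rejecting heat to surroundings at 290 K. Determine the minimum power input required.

Ẇ_in ≈ 26.1 kW

T_C = -5 °C → -5 + 273.15 = 268.15 K.
Carnot COP: COP_R = T_C/(T_H − T_C) = 268.15/21.85 = 12.2723.
W = Q_C/COP_R = 320/12.2723 = 26.1 kW.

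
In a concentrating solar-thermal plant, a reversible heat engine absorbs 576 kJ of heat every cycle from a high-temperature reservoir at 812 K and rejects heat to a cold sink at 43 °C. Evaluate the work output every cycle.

W ≈ 352 kJ

T_C = 43 °C → 43 + 273.15 = 316.15 K.
η_rev = 1 − T_C/T_H = 1 − 316.15/812.00 = 0.6107.
W = η·Q_H = 0.6107 × 576 = 352 kJ.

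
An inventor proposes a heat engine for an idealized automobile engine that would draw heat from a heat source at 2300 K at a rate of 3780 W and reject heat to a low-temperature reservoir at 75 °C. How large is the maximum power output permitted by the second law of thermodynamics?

T_C = 75 °C → 75 + 273.15 = 348.15 K.
The second-law ceiling is the Carnot efficiency, η_max = 1 − T_C/T_H = 1 − 348.15/2300.00 = 0.8486.
W_max = η_max · Q_H = 0.8486 × 3780 = 3210 W.

Ẇ_max ≈ 3210 W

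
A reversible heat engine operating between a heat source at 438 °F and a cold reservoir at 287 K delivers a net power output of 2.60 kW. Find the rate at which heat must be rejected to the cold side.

Q̇_C ≈ 3.52 kW

T_H = 438 °F → (438 − 32) × 5/9 = 225.56 °C = 498.71 K.
η_rev = 1 − T_C/T_H = 1 − 287.00/498.71 = 0.4245.
Since Q_C/Q_H = T_C/T_H and Q_H = W/η, Q_C = W·T_C/(T_H − T_C) = 2.60 × 287.00/211.71 = 3.52 kW.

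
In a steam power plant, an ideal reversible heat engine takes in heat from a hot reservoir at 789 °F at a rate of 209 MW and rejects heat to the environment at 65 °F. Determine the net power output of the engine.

T_H = 789 °F → (789 − 32) × 5/9 = 420.56 °C = 693.71 K.
T_C = 65 °F → (65 − 32) × 5/9 = 18.33 °C = 291.48 K.
For a reversible engine, η = 1 − T_C/T_H = 1 − 291.48/693.71 = 0.5798.
W = η·Q_H = 0.5798 × 209 = 121.2 MW.

Ẇ ≈ 121.2 MW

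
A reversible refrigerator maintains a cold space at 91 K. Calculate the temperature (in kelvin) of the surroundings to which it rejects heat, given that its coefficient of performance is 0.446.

T_H ≈ 295 K

COP_R = T_C/(T_H − T_C) ⇒ T_H = T_C·(1 + 1/COP_R) = 91.00 × (1 + 1/0.446) = 295 K.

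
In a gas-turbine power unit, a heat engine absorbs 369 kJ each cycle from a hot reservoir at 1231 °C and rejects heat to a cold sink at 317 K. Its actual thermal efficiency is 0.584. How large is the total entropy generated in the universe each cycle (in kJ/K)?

ΔS_univ ≈ 0.239 kJ/K

T_H = 1231 °C → 1231 + 273.15 = 1504.15 K.
W = η·Q_H = 0.584 × 369 = 215.5 kJ, so Q_C = Q_H − W = 153.5 kJ.
Reservoir entropy changes: ΔS_H = −Q_H/T_H = −369/1504.15 = -0.2453 kJ/K and ΔS_C = +Q_C/T_C = 153.5/317.00 = 0.4842 kJ/K.
ΔS_univ = −Q_H/T_H + Q_C/T_C = 0.239 kJ/K (> 0, since η = 0.584 < η_Carnot = 0.789).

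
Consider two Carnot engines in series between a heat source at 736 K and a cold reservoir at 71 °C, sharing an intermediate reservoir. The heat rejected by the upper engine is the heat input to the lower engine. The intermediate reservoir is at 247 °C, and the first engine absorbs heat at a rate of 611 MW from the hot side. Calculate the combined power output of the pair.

Ẇ_total ≈ 325.3 MW

T_C = 71 °C → 71 + 273.15 = 344.15 K.
Two reversible stages in series are equivalent to a single Carnot engine between T_H and T_C, so η_total = 1 − T_C/T_H = 1 − 344.15/736.00 = 0.5324.
W_total = η_total · Q_H = 0.5324 × 611 = 325.3 MW.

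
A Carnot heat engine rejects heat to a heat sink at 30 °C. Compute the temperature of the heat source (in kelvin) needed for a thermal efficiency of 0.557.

T_H ≈ 684.3 K

T_C = 30 °C → 30 + 273.15 = 303.15 K.
From η = 1 − T_C/T_H, solving for T_H gives T_H = T_C/(1 − η) = 303.15/(1 − 0.557) = 684.3 K.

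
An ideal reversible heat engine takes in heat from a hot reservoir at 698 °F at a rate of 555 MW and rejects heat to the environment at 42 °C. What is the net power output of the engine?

Ẇ ≈ 283 MW

T_H = 698 °F → (698 − 32) × 5/9 = 370.00 °C = 643.15 K.
T_C = 42 °C → 42 + 273.15 = 315.15 K.
For a reversible engine, η = 1 − T_C/T_H = 1 − 315.15/643.15 = 0.5100.
W = η·Q_H = 0.5100 × 555 = 283 MW.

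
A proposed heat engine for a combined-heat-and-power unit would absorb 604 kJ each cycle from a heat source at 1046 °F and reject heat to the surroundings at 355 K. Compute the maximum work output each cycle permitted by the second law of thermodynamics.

T_H = 1046 °F → (1046 − 32) × 5/9 = 563.33 °C = 836.48 K.
The second-law ceiling is the Carnot efficiency, η_max = 1 − T_C/T_H = 1 − 355.00/836.48 = 0.5756.
W_max = η_max · Q_H = 0.5756 × 604 = 348 kJ.

W_max ≈ 348 kJ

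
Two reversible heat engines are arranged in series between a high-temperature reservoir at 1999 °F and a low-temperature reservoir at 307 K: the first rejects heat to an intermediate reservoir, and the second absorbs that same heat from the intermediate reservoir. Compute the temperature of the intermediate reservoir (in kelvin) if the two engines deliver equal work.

T_m ≈ 836.5 K

T_H = 1999 °F → (1999 − 32) × 5/9 = 1092.78 °C = 1365.93 K.
For reversible stages Q_m = Q_H·(T_m/T_H). Setting W₁ = Q_H(1 − T_m/T_H) equal to W₂ = Q_m(1 − T_C/T_m) = Q_H·(T_m − T_C)/T_H gives T_H − T_m = T_m − T_C, so T_m = (T_H + T_C)/2 = (1365.93 + 307.00)/2 = 836.5 K.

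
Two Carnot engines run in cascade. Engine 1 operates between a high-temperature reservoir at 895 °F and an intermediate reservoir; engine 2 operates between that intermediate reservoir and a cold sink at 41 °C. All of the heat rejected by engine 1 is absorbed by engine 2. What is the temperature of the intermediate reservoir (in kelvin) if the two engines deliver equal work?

T_H = 895 °F → (895 − 32) × 5/9 = 479.44 °C = 752.59 K.
T_C = 41 °C → 41 + 273.15 = 314.15 K.
For reversible stages Q_m = Q_H·(T_m/T_H). Setting W₁ = Q_H(1 − T_m/T_H) equal to W₂ = Q_m(1 − T_C/T_m) = Q_H·(T_m − T_C)/T_H gives T_H − T_m = T_m − T_C, so T_m = (T_H + T_C)/2 = (752.59 + 314.15)/2 = 533 K.

T_m ≈ 533 K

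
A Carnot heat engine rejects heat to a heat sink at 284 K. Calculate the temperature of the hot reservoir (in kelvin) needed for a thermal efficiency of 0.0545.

T_H ≈ 300 K

From η = 1 − T_C/T_H, solving for T_H gives T_H = T_C/(1 − η) = 284.00/(1 − 0.0545) = 300 K.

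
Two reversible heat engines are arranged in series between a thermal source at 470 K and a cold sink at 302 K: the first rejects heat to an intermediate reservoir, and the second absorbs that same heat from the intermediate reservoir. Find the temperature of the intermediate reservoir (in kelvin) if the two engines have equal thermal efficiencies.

T_m ≈ 377 K

Equal efficiencies require 1 − T_m/T_H = 1 − T_C/T_m, i.e. T_m/T_H = T_C/T_m, so T_m = √(T_H·T_C) = √(470.00 × 302.00) = 377 K.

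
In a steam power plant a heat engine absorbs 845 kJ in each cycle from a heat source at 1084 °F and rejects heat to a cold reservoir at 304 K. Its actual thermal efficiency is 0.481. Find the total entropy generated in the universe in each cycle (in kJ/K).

T_H = 1084 °F → (1084 − 32) × 5/9 = 584.44 °C = 857.59 K.
W = η·Q_H = 0.481 × 845 = 406.4 kJ, so Q_C = Q_H − W = 438.6 kJ.
Reservoir entropy changes: ΔS_H = −Q_H/T_H = −845/857.59 = -0.9853 kJ/K and ΔS_C = +Q_C/T_C = 438.6/304.00 = 1.443 kJ/K.
ΔS_univ = −Q_H/T_H + Q_C/T_C = 0.457 kJ/K (> 0, since η = 0.481 < η_Carnot = 0.646).

ΔS_univ ≈ 0.457 kJ/K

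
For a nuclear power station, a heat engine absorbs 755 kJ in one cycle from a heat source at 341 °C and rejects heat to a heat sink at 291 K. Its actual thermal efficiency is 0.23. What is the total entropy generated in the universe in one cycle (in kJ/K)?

T_H = 341 °C → 341 + 273.15 = 614.15 K.
W = η·Q_H = 0.23 × 755 = 173.7 kJ, so Q_C = Q_H − W = 581.4 kJ.
Entropy balance on the reservoirs: −Q_H/T_H = -1.229 kJ/K, +Q_C/T_C = 1.998 kJ/K.
ΔS_univ = −Q_H/T_H + Q_C/T_C = 0.7684 kJ/K (> 0, since η = 0.23 < η_Carnot = 0.526).

ΔS_univ ≈ 0.7684 kJ/K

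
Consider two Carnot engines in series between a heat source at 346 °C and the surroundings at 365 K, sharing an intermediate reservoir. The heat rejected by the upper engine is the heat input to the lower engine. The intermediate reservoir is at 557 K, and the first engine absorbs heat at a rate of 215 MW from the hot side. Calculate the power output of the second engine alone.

Ẇ₂ ≈ 66.7 MW

T_H = 346 °C → 346 + 273.15 = 619.15 K.
Heat entering the second stage: Q_m = Q_H·(T_m/T_H) = 215 × 557.00/619.15 = 193 MW.
Second-stage efficiency η₂ = 1 − T_C/T_m = 1 − 365.00/557.00 = 0.3447, so W₂ = η₂·Q_m = 66.7 MW.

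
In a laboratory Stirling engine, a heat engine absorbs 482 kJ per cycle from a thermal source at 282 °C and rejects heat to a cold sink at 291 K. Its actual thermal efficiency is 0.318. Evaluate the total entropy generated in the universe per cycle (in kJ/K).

ΔS_univ ≈ 0.261 kJ/K

T_H = 282 °C → 282 + 273.15 = 555.15 K.
W = η·Q_H = 0.318 × 482 = 153.3 kJ, so Q_C = Q_H − W = 328.7 kJ.
The hot reservoir loses entropy Q_H/T_H = 482/555.15 = 0.8682 kJ/K; the cold reservoir gains Q_C/T_C = 328.7/291.00 = 1.130 kJ/K.
ΔS_univ = −Q_H/T_H + Q_C/T_C = 0.261 kJ/K (> 0, since η = 0.318 < η_Carnot = 0.476).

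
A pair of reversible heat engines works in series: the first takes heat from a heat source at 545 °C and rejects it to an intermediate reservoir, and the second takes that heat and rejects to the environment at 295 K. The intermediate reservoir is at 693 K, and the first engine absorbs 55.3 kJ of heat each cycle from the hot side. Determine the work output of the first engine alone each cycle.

W₁ ≈ 8.46 kJ

T_H = 545 °C → 545 + 273.15 = 818.15 K.
First-stage efficiency η₁ = 1 − T_m/T_H = 1 − 693.00/818.15 = 0.1530.
W₁ = η₁·Q_H = 0.1530 × 55.3 = 8.46 kJ.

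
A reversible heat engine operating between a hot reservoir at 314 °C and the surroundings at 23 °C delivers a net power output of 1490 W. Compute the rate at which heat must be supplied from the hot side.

Q̇_H ≈ 3010 W

T_H = 314 °C → 314 + 273.15 = 587.15 K.
T_C = 23 °C → 23 + 273.15 = 296.15 K.
η_rev = 1 − T_C/T_H = 1 − 296.15/587.15 = 0.4956.
Q_H = W/η = 1490/0.4956 = 3010 W.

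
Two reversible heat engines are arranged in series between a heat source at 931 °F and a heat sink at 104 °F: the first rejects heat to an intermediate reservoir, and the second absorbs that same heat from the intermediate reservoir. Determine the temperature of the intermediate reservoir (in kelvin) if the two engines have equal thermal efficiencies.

T_m ≈ 492 K

T_H = 931 °F → (931 − 32) × 5/9 = 499.44 °C = 772.59 K.
T_C = 104 °F → (104 − 32) × 5/9 = 40.00 °C = 313.15 K.
Equal efficiencies require 1 − T_m/T_H = 1 − T_C/T_m, i.e. T_m/T_H = T_C/T_m, so T_m = √(T_H·T_C) = √(772.59 × 313.15) = 492 K.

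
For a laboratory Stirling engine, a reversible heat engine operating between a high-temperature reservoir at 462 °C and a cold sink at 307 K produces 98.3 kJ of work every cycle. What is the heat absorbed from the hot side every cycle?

T_H = 462 °C → 462 + 273.15 = 735.15 K.
η_rev = 1 − T_C/T_H = 1 − 307.00/735.15 = 0.5824.
Q_H = W/η = 98.3/0.5824 = 169 kJ.

Q_H ≈ 169 kJ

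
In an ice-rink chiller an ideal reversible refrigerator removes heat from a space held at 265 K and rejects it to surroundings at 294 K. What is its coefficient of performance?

For a reversible refrigerator, COP_R = T_C/(T_H − T_C) = 265.00/(294.00 − 265.00) = 9.14.

COP_R ≈ 9.14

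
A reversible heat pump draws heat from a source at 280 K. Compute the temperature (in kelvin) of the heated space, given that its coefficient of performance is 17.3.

COP_HP = T_H/(T_H − T_C) ⇒ T_H = T_C·COP_HP/(COP_HP − 1) = 280.00 × 17.3/(17.3 − 1) = 297 K.

T_H ≈ 297 K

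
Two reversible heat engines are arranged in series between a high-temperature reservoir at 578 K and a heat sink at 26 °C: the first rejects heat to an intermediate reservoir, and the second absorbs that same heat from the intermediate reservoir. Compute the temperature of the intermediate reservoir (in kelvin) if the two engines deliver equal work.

T_C = 26 °C → 26 + 273.15 = 299.15 K.
For reversible stages Q_m = Q_H·(T_m/T_H). Setting W₁ = Q_H(1 − T_m/T_H) equal to W₂ = Q_m(1 − T_C/T_m) = Q_H·(T_m − T_C)/T_H gives T_H − T_m = T_m − T_C, so T_m = (T_H + T_C)/2 = (578.00 + 299.15)/2 = 439 K.

T_m ≈ 439 K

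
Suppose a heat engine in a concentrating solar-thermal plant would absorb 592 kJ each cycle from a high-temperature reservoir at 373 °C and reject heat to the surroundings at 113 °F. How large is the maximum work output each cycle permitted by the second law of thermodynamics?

W_max ≈ 301 kJ

T_H = 373 °C → 373 + 273.15 = 646.15 K.
T_C = 113 °F → (113 − 32) × 5/9 = 45.00 °C = 318.15 K.
By the Carnot theorem, η_max = 1 − T_C/T_H = 1 − 318.15/646.15 = 0.5076.
W_max = η_max · Q_H = 0.5076 × 592 = 301 kJ.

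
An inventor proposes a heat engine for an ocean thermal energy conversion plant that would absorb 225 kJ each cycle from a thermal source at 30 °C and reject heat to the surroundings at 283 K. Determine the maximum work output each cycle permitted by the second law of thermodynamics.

W_max ≈ 15.0 kJ

T_H = 30 °C → 30 + 273.15 = 303.15 K.
By the Carnot theorem, η_max = 1 − T_C/T_H = 1 − 283.00/303.15 = 0.0665.
W_max = η_max · Q_H = 0.0665 × 225 = 15.0 kJ.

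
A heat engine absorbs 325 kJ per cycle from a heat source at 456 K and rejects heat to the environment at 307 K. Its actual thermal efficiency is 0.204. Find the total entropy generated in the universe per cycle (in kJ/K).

ΔS_univ ≈ 0.1300 kJ/K

W = η·Q_H = 0.204 × 325 = 66.30 kJ, so Q_C = Q_H − W = 258.7 kJ.
Reservoir entropy changes: ΔS_H = −Q_H/T_H = −325/456.00 = -0.7127 kJ/K and ΔS_C = +Q_C/T_C = 258.7/307.00 = 0.8427 kJ/K.
ΔS_univ = −Q_H/T_H + Q_C/T_C = 0.1300 kJ/K (> 0, since η = 0.204 < η_Carnot = 0.327).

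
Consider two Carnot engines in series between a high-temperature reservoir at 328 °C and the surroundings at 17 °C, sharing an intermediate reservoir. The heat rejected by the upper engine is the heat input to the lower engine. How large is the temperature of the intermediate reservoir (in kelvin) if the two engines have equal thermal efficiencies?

T_m ≈ 417.6 K

T_H = 328 °C → 328 + 273.15 = 601.15 K.
T_C = 17 °C → 17 + 273.15 = 290.15 K.
Equal efficiencies require 1 − T_m/T_H = 1 − T_C/T_m, i.e. T_m/T_H = T_C/T_m, so T_m = √(T_H·T_C) = √(601.15 × 290.15) = 417.6 K.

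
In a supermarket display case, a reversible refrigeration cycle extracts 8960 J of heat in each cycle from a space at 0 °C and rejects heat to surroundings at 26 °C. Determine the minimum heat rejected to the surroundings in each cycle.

Q_H ≈ 9810 J

T_H = 26 °C → 26 + 273.15 = 299.15 K.
T_C = 0 °C → 0 + 273.15 = 273.15 K.
For a reversible cycle Q_H/Q_C = T_H/T_C, so Q_H = Q_C·T_H/T_C = 8960 × 299.15/273.15 = 9810 J.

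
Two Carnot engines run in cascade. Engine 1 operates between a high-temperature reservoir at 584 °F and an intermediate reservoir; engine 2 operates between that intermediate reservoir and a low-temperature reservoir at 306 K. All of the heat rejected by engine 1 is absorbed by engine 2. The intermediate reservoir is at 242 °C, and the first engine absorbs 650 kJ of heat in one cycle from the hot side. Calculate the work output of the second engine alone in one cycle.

W₂ ≈ 234 kJ

T_H = 584 °F → (584 − 32) × 5/9 = 306.67 °C = 579.82 K.
T_m = 242 °C → 242 + 273.15 = 515.15 K.
Heat entering the second stage: Q_m = Q_H·(T_m/T_H) = 650 × 515.15/579.82 = 578 kJ.
Second-stage efficiency η₂ = 1 − T_C/T_m = 1 − 306.00/515.15 = 0.4060, so W₂ = η₂·Q_m = 234 kJ.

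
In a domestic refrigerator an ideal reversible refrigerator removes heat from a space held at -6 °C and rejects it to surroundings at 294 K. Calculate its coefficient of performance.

COP_R ≈ 9.950

T_C = -6 °C → -6 + 273.15 = 267.15 K.
COP_R = T_C/(T_H − T_C) = 267.15/(294.00 − 267.15) = 9.950.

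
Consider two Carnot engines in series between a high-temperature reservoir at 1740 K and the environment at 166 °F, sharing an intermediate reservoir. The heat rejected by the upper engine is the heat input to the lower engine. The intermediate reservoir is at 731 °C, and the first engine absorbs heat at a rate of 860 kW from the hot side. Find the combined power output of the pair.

T_C = 166 °F → (166 − 32) × 5/9 = 74.44 °C = 347.59 K.
Two reversible stages in series are equivalent to a single Carnot engine between T_H and T_C, so η_total = 1 − T_C/T_H = 1 − 347.59/1740.00 = 0.8002.
W_total = η_total · Q_H = 0.8002 × 860 = 688 kW.

Ẇ_total ≈ 688 kW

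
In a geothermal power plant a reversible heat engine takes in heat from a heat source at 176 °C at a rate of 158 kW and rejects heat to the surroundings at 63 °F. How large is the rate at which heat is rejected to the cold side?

Q̇_C ≈ 102 kW

T_H = 176 °C → 176 + 273.15 = 449.15 K.
T_C = 63 °F → (63 − 32) × 5/9 = 17.22 °C = 290.37 K.
The Carnot efficiency is η = 1 − T_C/T_H = 1 − 290.37/449.15 = 0.3535.
For a reversible cycle Q_C/Q_H = T_C/T_H, so Q_C = 158 × 290.37/449.15 = 102 kW.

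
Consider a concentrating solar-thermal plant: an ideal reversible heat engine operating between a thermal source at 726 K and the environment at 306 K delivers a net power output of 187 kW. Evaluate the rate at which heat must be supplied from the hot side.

Q̇_H ≈ 323.2 kW

For a reversible engine, η = 1 − T_C/T_H = 1 − 306.00/726.00 = 0.5785.
Q_H = W/η = 187/0.5785 = 323.2 kW.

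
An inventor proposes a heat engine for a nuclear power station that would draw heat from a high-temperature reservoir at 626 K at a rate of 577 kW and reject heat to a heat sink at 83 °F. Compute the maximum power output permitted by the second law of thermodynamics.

Ẇ_max ≈ 299 kW

T_C = 83 °F → (83 − 32) × 5/9 = 28.33 °C = 301.48 K.
The upper bound on efficiency is η_max = 1 − T_C/T_H = 1 − 301.48/626.00 = 0.5184.
W_max = η_max · Q_H = 0.5184 × 577 = 299 kW.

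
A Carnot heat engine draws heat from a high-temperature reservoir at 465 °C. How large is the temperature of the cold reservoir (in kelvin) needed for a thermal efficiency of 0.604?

T_C ≈ 292.3 K

T_H = 465 °C → 465 + 273.15 = 738.15 K.
From η = 1 − T_C/T_H, T_C = T_H·(1 − η) = 738.15 × (1 − 0.604) = 292.3 K.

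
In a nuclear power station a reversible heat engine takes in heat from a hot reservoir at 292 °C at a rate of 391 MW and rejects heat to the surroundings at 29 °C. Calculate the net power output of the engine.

Ẇ ≈ 182 MW

T_H = 292 °C → 292 + 273.15 = 565.15 K.
T_C = 29 °C → 29 + 273.15 = 302.15 K.
For a reversible engine, η = 1 − T_C/T_H = 1 − 302.15/565.15 = 0.4654.
W = η·Q_H = 0.4654 × 391 = 182 MW.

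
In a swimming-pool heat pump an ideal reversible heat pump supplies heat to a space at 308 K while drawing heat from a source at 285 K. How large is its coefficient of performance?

For a reversible heat pump, COP_HP = T_H/(T_H − T_C) = 308.00/(308.00 − 285.00) = 13.4.

COP_HP ≈ 13.4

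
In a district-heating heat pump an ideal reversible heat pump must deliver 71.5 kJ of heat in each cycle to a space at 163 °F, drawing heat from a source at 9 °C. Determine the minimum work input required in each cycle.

W_in ≈ 13.2 kJ

T_H = 163 °F → (163 − 32) × 5/9 = 72.78 °C = 345.93 K.
T_C = 9 °C → 9 + 273.15 = 282.15 K.
The Carnot heat-pump COP is COP_HP = T_H/(T_H − T_C) = 345.93/63.78 = 5.4240.
W = Q_H/COP_HP = 71.5/5.4240 = 13.2 kJ.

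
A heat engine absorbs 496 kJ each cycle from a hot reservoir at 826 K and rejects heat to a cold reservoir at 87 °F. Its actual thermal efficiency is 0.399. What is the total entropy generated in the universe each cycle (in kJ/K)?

T_C = 87 °F → (87 − 32) × 5/9 = 30.56 °C = 303.71 K.
W = η·Q_H = 0.399 × 496 = 197.9 kJ, so Q_C = Q_H − W = 298.1 kJ.
Entropy balance on the reservoirs: −Q_H/T_H = -0.6005 kJ/K, +Q_C/T_C = 0.9815 kJ/K.
ΔS_univ = −Q_H/T_H + Q_C/T_C = 0.3810 kJ/K (> 0, since η = 0.399 < η_Carnot = 0.632).

ΔS_univ ≈ 0.3810 kJ/K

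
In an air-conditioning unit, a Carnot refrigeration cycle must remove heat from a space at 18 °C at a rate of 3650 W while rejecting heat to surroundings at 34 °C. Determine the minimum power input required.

T_H = 34 °C → 34 + 273.15 = 307.15 K.
T_C = 18 °C → 18 + 273.15 = 291.15 K.
For a reversible refrigerator, COP_R = T_C/(T_H − T_C) = 291.15/16.00 = 18.1969.
W = Q_C/COP_R = 3650/18.1969 = 201 W.

Ẇ_in ≈ 201 W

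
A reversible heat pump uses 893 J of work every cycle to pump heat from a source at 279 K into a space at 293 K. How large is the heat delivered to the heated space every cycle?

Q_H ≈ 18690 J

For a reversible heat pump, COP_HP = T_H/(T_H − T_C) = 293.00/14.00 = 20.9286.
Q_H = COP_HP · W = 20.9286 × 893 = 18690 J.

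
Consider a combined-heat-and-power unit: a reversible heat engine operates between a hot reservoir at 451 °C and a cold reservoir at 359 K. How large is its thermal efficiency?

T_H = 451 °C → 451 + 273.15 = 724.15 K.
For a reversible engine, η = 1 − T_C/T_H = 1 − 359.00/724.15 = 0.5042.

η ≈ 0.5042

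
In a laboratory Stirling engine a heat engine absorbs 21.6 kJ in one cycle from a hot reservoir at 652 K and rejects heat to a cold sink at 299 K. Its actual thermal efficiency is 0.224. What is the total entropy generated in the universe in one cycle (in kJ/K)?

ΔS_univ ≈ 0.02293 kJ/K

W = η·Q_H = 0.224 × 21.6 = 4.838 kJ, so Q_C = Q_H − W = 16.76 kJ.
The hot reservoir loses entropy Q_H/T_H = 21.6/652.00 = 0.03313 kJ/K; the cold reservoir gains Q_C/T_C = 16.76/299.00 = 0.05606 kJ/K.
ΔS_univ = −Q_H/T_H + Q_C/T_C = 0.02293 kJ/K (> 0, since η = 0.224 < η_Carnot = 0.541).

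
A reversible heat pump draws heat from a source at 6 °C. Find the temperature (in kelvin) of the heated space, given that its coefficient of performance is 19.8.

T_C = 6 °C → 6 + 273.15 = 279.15 K.
COP_HP = T_H/(T_H − T_C) ⇒ T_H = T_C·COP_HP/(COP_HP − 1) = 279.15 × 19.8/(19.8 − 1) = 294 K.

T_H ≈ 294 K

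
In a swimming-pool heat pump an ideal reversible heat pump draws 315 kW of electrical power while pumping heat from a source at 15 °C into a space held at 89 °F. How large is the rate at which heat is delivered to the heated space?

T_H = 89 °F → (89 − 32) × 5/9 = 31.67 °C = 304.82 K.
T_C = 15 °C → 15 + 273.15 = 288.15 K.
COP_HP = T_H/(T_H − T_C) = 304.82/16.67 = 18.2890.
Q_H = COP_HP · W = 18.2890 × 315 = 5760 kW.

Q̇_H ≈ 5760 kW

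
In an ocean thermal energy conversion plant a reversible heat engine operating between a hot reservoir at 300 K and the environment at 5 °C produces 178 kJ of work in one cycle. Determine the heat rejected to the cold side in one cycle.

Q_C ≈ 2270 kJ

T_C = 5 °C → 5 + 273.15 = 278.15 K.
Carnot efficiency: η = 1 − T_C/T_H = 1 − 278.15/300.00 = 0.0728.
Since Q_C/Q_H = T_C/T_H and Q_H = W/η, Q_C = W·T_C/(T_H − T_C) = 178 × 278.15/21.85 = 2270 kJ.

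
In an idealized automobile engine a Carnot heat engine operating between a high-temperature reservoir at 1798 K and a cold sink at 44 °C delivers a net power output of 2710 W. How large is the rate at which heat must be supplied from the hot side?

T_C = 44 °C → 44 + 273.15 = 317.15 K.
For a reversible engine, η = 1 − T_C/T_H = 1 − 317.15/1798.00 = 0.8236.
Q_H = W/η = 2710/0.8236 = 3290 W.

Q̇_H ≈ 3290 W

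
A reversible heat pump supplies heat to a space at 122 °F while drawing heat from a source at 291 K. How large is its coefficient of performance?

COP_HP ≈ 10.1

T_H = 122 °F → (122 − 32) × 5/9 = 50.00 °C = 323.15 K.
For a reversible heat pump, COP_HP = T_H/(T_H − T_C) = 323.15/(323.15 − 291.00) = 10.1.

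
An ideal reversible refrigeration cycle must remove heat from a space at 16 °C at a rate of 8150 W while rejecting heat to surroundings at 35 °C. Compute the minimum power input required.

T_H = 35 °C → 35 + 273.15 = 308.15 K.
T_C = 16 °C → 16 + 273.15 = 289.15 K.
For a reversible refrigerator, COP_R = T_C/(T_H − T_C) = 289.15/19.00 = 15.2184.
W = Q_C/COP_R = 8150/15.2184 = 536 W.

Ẇ_in ≈ 536 W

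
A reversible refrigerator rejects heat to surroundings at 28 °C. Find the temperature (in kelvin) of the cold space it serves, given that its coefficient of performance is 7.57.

T_C ≈ 266 K

T_H = 28 °C → 28 + 273.15 = 301.15 K.
COP_R = T_C/(T_H − T_C) ⇒ T_C = T_H·COP_R/(1 + COP_R) = 301.15 × 7.57/(1 + 7.57) = 266 K.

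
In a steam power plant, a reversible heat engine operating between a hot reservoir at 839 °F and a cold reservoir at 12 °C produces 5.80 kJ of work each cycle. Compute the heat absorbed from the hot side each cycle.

T_H = 839 °F → (839 − 32) × 5/9 = 448.33 °C = 721.48 K.
T_C = 12 °C → 12 + 273.15 = 285.15 K.
For a reversible engine, η = 1 − T_C/T_H = 1 − 285.15/721.48 = 0.6048.
Q_H = W/η = 5.80/0.6048 = 9.59 kJ.

Q_H ≈ 9.59 kJ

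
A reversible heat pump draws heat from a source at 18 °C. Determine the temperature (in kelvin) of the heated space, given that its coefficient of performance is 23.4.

T_C = 18 °C → 18 + 273.15 = 291.15 K.
COP_HP = T_H/(T_H − T_C) ⇒ T_H = T_C·COP_HP/(COP_HP − 1) = 291.15 × 23.4/(23.4 − 1) = 304 K.

T_H ≈ 304 K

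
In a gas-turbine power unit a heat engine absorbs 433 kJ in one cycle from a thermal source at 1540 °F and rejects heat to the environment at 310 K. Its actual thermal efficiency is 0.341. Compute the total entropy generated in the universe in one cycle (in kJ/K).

T_H = 1540 °F → (1540 − 32) × 5/9 = 837.78 °C = 1110.93 K.
W = η·Q_H = 0.341 × 433 = 147.7 kJ, so Q_C = Q_H − W = 285.3 kJ.
Entropy balance on the reservoirs: −Q_H/T_H = -0.3898 kJ/K, +Q_C/T_C = 0.9205 kJ/K.
ΔS_univ = −Q_H/T_H + Q_C/T_C = 0.531 kJ/K (> 0, since η = 0.341 < η_Carnot = 0.721).

ΔS_univ ≈ 0.531 kJ/K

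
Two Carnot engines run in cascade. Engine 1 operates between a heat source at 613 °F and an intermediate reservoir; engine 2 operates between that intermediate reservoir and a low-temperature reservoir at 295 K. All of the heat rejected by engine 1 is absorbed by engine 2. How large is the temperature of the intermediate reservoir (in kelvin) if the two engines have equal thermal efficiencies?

T_m ≈ 419 K

T_H = 613 °F → (613 − 32) × 5/9 = 322.78 °C = 595.93 K.
Equal efficiencies require 1 − T_m/T_H = 1 − T_C/T_m, i.e. T_m/T_H = T_C/T_m, so T_m = √(T_H·T_C) = √(595.93 × 295.00) = 419 K.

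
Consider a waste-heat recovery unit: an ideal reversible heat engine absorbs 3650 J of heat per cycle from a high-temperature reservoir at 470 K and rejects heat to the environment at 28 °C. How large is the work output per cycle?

W ≈ 1310 J

T_C = 28 °C → 28 + 273.15 = 301.15 K.
For a reversible engine, η = 1 − T_C/T_H = 1 − 301.15/470.00 = 0.3593.
W = η·Q_H = 0.3593 × 3650 = 1310 J.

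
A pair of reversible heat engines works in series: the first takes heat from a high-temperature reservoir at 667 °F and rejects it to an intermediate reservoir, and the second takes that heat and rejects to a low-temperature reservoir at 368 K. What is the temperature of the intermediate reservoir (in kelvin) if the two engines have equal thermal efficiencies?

T_H = 667 °F → (667 − 32) × 5/9 = 352.78 °C = 625.93 K.
Equal efficiencies require 1 − T_m/T_H = 1 − T_C/T_m, i.e. T_m/T_H = T_C/T_m, so T_m = √(T_H·T_C) = √(625.93 × 368.00) = 480 K.

T_m ≈ 480 K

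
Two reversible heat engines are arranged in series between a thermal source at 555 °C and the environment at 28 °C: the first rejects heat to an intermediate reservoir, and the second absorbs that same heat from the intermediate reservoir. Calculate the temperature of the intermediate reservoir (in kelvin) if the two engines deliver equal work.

T_H = 555 °C → 555 + 273.15 = 828.15 K.
T_C = 28 °C → 28 + 273.15 = 301.15 K.
For reversible stages Q_m = Q_H·(T_m/T_H). Setting W₁ = Q_H(1 − T_m/T_H) equal to W₂ = Q_m(1 − T_C/T_m) = Q_H·(T_m − T_C)/T_H gives T_H − T_m = T_m − T_C, so T_m = (T_H + T_C)/2 = (828.15 + 301.15)/2 = 565 K.

T_m ≈ 565 K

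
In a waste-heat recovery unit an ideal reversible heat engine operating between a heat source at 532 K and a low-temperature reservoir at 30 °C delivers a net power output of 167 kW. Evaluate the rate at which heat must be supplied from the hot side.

Q̇_H ≈ 388.2 kW

T_C = 30 °C → 30 + 273.15 = 303.15 K.
The Carnot efficiency is η = 1 − T_C/T_H = 1 − 303.15/532.00 = 0.4302.
Q_H = W/η = 167/0.4302 = 388.2 kW.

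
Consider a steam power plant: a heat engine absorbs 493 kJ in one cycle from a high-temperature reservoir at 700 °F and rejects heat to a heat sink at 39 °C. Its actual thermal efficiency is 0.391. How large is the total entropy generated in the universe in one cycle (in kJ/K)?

ΔS_univ ≈ 0.1966 kJ/K

T_H = 700 °F → (700 − 32) × 5/9 = 371.11 °C = 644.26 K.
T_C = 39 °C → 39 + 273.15 = 312.15 K.
W = η·Q_H = 0.391 × 493 = 192.8 kJ, so Q_C = Q_H − W = 300.2 kJ.
Reservoir entropy changes: ΔS_H = −Q_H/T_H = −493/644.26 = -0.7652 kJ/K and ΔS_C = +Q_C/T_C = 300.2/312.15 = 0.9618 kJ/K.
ΔS_univ = −Q_H/T_H + Q_C/T_C = 0.1966 kJ/K (> 0, since η = 0.391 < η_Carnot = 0.515).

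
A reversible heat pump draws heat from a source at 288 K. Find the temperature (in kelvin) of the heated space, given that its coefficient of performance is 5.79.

COP_HP = T_H/(T_H − T_C) ⇒ T_H = T_C·COP_HP/(COP_HP − 1) = 288.00 × 5.79/(5.79 − 1) = 348 K.

T_H ≈ 348 K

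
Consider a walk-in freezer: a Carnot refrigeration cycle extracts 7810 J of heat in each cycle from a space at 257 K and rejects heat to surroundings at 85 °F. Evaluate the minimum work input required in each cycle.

W_in ≈ 1386 J

T_H = 85 °F → (85 − 32) × 5/9 = 29.44 °C = 302.59 K.
Carnot COP: COP_R = T_C/(T_H − T_C) = 257.00/45.59 = 5.6367.
W = Q_C/COP_R = 7810/5.6367 = 1386 J.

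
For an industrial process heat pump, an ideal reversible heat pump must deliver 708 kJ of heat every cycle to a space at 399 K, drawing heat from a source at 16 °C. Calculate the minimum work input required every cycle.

W_in ≈ 194.9 kJ

T_C = 16 °C → 16 + 273.15 = 289.15 K.
COP_HP = T_H/(T_H − T_C) = 399.00/109.85 = 3.6322.
W = Q_H/COP_HP = 708/3.6322 = 194.9 kJ.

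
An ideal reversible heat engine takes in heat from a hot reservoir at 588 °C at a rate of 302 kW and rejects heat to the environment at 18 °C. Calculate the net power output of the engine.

Ẇ ≈ 199.9 kW

T_H = 588 °C → 588 + 273.15 = 861.15 K.
T_C = 18 °C → 18 + 273.15 = 291.15 K.
For a reversible engine, η = 1 − T_C/T_H = 1 − 291.15/861.15 = 0.6619.
W = η·Q_H = 0.6619 × 302 = 199.9 kW.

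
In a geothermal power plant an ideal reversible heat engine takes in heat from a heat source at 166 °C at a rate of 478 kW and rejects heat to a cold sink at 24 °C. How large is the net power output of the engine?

T_H = 166 °C → 166 + 273.15 = 439.15 K.
T_C = 24 °C → 24 + 273.15 = 297.15 K.
Since the cycle is reversible, η = 1 − T_C/T_H = 1 − 297.15/439.15 = 0.3234.
W = η·Q_H = 0.3234 × 478 = 155 kW.

Ẇ ≈ 155 kW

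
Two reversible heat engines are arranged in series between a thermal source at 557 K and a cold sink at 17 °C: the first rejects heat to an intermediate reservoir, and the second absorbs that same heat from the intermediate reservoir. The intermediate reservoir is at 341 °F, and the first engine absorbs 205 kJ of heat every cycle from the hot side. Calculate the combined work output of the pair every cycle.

T_C = 17 °C → 17 + 273.15 = 290.15 K.
Two reversible stages in series are equivalent to a single Carnot engine between T_H and T_C, so η_total = 1 − T_C/T_H = 1 − 290.15/557.00 = 0.4791.
W_total = η_total · Q_H = 0.4791 × 205 = 98.2 kJ.

W_total ≈ 98.2 kJ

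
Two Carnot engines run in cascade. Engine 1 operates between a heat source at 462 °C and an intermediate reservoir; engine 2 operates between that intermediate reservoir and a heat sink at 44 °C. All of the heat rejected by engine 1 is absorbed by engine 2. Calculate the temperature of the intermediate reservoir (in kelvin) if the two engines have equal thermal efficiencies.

T_m ≈ 482.9 K

T_H = 462 °C → 462 + 273.15 = 735.15 K.
T_C = 44 °C → 44 + 273.15 = 317.15 K.
Equal efficiencies require 1 − T_m/T_H = 1 − T_C/T_m, i.e. T_m/T_H = T_C/T_m, so T_m = √(T_H·T_C) = √(735.15 × 317.15) = 482.9 K.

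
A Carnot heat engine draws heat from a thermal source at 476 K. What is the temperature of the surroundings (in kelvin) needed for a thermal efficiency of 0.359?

T_C ≈ 305 K

From η = 1 − T_C/T_H, T_C = T_H·(1 − η) = 476.00 × (1 − 0.359) = 305 K.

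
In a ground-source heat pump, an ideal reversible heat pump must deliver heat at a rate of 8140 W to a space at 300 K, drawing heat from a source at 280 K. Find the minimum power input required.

For a reversible heat pump, COP_HP = T_H/(T_H − T_C) = 300.00/20.00 = 15.0000.
W = Q_H/COP_HP = 8140/15.0000 = 543 W.

Ẇ_in ≈ 543 W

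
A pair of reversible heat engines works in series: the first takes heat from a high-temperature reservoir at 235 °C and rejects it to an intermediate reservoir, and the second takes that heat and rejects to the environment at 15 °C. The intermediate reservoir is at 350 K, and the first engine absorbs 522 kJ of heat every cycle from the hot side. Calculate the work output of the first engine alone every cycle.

W₁ ≈ 162.5 kJ

T_H = 235 °C → 235 + 273.15 = 508.15 K.
T_C = 15 °C → 15 + 273.15 = 288.15 K.
First-stage efficiency η₁ = 1 − T_m/T_H = 1 − 350.00/508.15 = 0.3112.
W₁ = η₁·Q_H = 0.3112 × 522 = 162.5 kJ.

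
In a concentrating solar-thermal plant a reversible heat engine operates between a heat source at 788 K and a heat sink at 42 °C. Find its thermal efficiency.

T_C = 42 °C → 42 + 273.15 = 315.15 K.
Since the cycle is reversible, η = 1 − T_C/T_H = 1 − 315.15/788.00 = 0.6001.

η ≈ 0.6001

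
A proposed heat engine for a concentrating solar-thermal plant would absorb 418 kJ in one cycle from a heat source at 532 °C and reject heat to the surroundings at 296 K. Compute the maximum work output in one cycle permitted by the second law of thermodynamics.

T_H = 532 °C → 532 + 273.15 = 805.15 K.
No engine can exceed the Carnot limit: η_max = 1 − T_C/T_H = 1 − 296.00/805.15 = 0.6324.
W_max = η_max · Q_H = 0.6324 × 418 = 264 kJ.

W_max ≈ 264 kJ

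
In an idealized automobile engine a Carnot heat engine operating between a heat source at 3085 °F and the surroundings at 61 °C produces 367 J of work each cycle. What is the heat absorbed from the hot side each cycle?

T_H = 3085 °F → (3085 − 32) × 5/9 = 1696.11 °C = 1969.26 K.
T_C = 61 °C → 61 + 273.15 = 334.15 K.
Carnot efficiency: η = 1 − T_C/T_H = 1 − 334.15/1969.26 = 0.8303.
Q_H = W/η = 367/0.8303 = 442 J.

Q_H ≈ 442 J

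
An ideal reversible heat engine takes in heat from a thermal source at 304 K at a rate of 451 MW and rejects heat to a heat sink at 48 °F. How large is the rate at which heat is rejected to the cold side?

T_C = 48 °F → (48 − 32) × 5/9 = 8.89 °C = 282.04 K.
η_rev = 1 − T_C/T_H = 1 − 282.04/304.00 = 0.0722.
For a reversible cycle Q_C/Q_H = T_C/T_H, so Q_C = 451 × 282.04/304.00 = 418 MW.

Q̇_C ≈ 418 MW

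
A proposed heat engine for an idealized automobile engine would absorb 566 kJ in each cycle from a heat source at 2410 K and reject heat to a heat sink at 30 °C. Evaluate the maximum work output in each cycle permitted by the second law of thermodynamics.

W_max ≈ 495 kJ

T_C = 30 °C → 30 + 273.15 = 303.15 K.
By the Carnot theorem, η_max = 1 − T_C/T_H = 1 − 303.15/2410.00 = 0.8742.
W_max = η_max · Q_H = 0.8742 × 566 = 495 kJ.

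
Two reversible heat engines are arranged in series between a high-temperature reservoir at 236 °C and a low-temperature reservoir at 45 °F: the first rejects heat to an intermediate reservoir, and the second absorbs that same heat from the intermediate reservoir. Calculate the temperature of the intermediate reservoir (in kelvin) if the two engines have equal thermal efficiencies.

T_H = 236 °C → 236 + 273.15 = 509.15 K.
T_C = 45 °F → (45 − 32) × 5/9 = 7.22 °C = 280.37 K.
Equal efficiencies require 1 − T_m/T_H = 1 − T_C/T_m, i.e. T_m/T_H = T_C/T_m, so T_m = √(T_H·T_C) = √(509.15 × 280.37) = 378 K.

T_m ≈ 378 K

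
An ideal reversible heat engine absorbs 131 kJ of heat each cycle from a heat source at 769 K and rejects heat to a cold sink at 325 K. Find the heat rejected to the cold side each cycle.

Carnot efficiency: η = 1 − T_C/T_H = 1 − 325.00/769.00 = 0.5774.
For a reversible cycle Q_C/Q_H = T_C/T_H, so Q_C = 131 × 325.00/769.00 = 55.4 kJ.

Q_C ≈ 55.4 kJ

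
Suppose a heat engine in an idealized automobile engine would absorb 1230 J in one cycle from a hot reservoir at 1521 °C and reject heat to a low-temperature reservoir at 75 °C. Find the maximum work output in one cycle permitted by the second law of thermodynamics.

T_H = 1521 °C → 1521 + 273.15 = 1794.15 K.
T_C = 75 °C → 75 + 273.15 = 348.15 K.
The second-law ceiling is the Carnot efficiency, η_max = 1 − T_C/T_H = 1 − 348.15/1794.15 = 0.8060.
W_max = η_max · Q_H = 0.8060 × 1230 = 991.3 J.

W_max ≈ 991.3 J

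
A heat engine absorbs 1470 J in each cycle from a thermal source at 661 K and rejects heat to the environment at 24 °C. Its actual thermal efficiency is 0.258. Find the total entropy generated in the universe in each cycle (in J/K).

ΔS_univ ≈ 1.45 J/K

T_C = 24 °C → 24 + 273.15 = 297.15 K.
W = η·Q_H = 0.258 × 1470 = 379.3 J, so Q_C = Q_H − W = 1091 J.
Reservoir entropy changes: ΔS_H = −Q_H/T_H = −1470/661.00 = -2.224 J/K and ΔS_C = +Q_C/T_C = 1091/297.15 = 3.671 J/K.
ΔS_univ = −Q_H/T_H + Q_C/T_C = 1.45 J/K (> 0, since η = 0.258 < η_Carnot = 0.550).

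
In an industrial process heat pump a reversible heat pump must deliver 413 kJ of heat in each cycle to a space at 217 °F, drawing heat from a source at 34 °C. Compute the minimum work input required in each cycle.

W_in ≈ 75.56 kJ

T_H = 217 °F → (217 − 32) × 5/9 = 102.78 °C = 375.93 K.
T_C = 34 °C → 34 + 273.15 = 307.15 K.
Reversible heating COP: COP_HP = T_H/(T_H − T_C) = 375.93/68.78 = 5.4658.
W = Q_H/COP_HP = 413/5.4658 = 75.56 kJ.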